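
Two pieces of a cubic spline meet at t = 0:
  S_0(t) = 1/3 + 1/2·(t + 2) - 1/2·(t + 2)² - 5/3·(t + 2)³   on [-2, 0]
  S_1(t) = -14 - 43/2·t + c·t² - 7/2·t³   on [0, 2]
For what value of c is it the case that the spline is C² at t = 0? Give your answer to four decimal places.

-10.5000

S_0''(t) = -1 - 10·(t + 2), so S_0''(0) = -21. On the right, S_1''(0) = 2c, so c = -21/2.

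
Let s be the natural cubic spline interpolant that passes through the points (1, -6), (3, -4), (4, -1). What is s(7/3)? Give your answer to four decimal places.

With M_i denoting the second derivative at x_i, h_i = 2, 1, and Δ_i = (y_(i+1) − y_i)/h_i = 1, 3:
  2·M_0 + 6·M_1 + 1·M_2 = 6(Δ_1 - Δ_0) = 12
Natural end conditions: M_0 = M_2 = 0.
Solving the tridiagonal system: M_0 = 0, M_1 = 2, M_2 = 0.
On [1, 3], s(x) = -6 + 1/3·(x - 1) + 0·(x - 1)² + 1/6·(x - 1)³.
With (x - 1) = 4/3: s(7/3) = -418/81.

-5.1605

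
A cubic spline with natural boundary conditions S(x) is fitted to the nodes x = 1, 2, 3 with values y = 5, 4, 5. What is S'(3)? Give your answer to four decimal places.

1.5000

Write σ_i for S''(x_i). With h_i = 1, 1 and divided differences Δ_i = -1, 1, the continuity of S' gives the tridiagonal system
  1·σ_0 + 4·σ_1 + 1·σ_2 = 6(Δ_1 - Δ_0) = 12
Natural end conditions: σ_0 = σ_2 = 0.
Forward elimination and back-substitution give σ_0 = 0, σ_1 = 3, σ_2 = 0.
On [2, 3], S'(x) = b_1 + 2c_1·(x - 2) + 3d_1·(x - 2)² with b_1 = Δ_1 - h_1(2σ_1 + σ_2)/6 = 0, c_1 = σ_1/2 = 3/2, d_1 = (σ_2 - σ_1)/(6h_1) = -1/2. So S'(3) = 3/2.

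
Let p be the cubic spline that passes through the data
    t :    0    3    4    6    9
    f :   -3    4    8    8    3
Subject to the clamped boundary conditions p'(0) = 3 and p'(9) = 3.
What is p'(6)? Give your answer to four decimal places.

Put σ_i = p'' at the i-th knot. Here h = (3, 1, 2, 3) and Δ = (7/3, 4, 0, -5/3), so the interior equations h_(i-1)·σ_(i-1) + 2(h_(i-1)+h_i)·σ_i + h_i·σ_(i+1) = 6(Δ_i − Δ_(i-1)) read
  3·σ_0 + 8·σ_1 + 1·σ_2 = 6(Δ_1 - Δ_0) = 10
  1·σ_1 + 6·σ_2 + 2·σ_3 = 6(Δ_2 - Δ_1) = -24
  2·σ_2 + 10·σ_3 + 3·σ_4 = 6(Δ_3 - Δ_2) = -10
Clamped end conditions give two more equations: 2h_0·σ_0 + h_0·σ_1 = 6(Δ_0 - p'(0)) = -4 and h_3·σ_3 + 2h_3·σ_4 = 6(p'(9) - Δ_3) = 28.
Forward elimination and back-substitution give σ_0 = -62/33, σ_1 = 80/33, σ_2 = -124/33, σ_3 = -64/33, σ_4 = 62/11.
On [6, 9], p'(t) = b_3 + 2c_3·(t - 6) + 3d_3·(t - 6)² with b_3 = Δ_3 - h_3(2σ_3 + σ_4)/6 = -28/11, c_3 = σ_3/2 = -32/33, d_3 = (σ_4 - σ_3)/(6h_3) = 125/297. So p'(6) = -28/11.

-2.5455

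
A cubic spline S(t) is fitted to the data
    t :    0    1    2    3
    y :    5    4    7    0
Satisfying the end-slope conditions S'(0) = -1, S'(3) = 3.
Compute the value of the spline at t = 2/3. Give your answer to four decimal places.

Write σ_i for S''(x_i). With h_i = 1, 1, 1 and divided differences Δ_i = -1, 3, -7, the continuity of S' gives the tridiagonal system
  1·σ_0 + 4·σ_1 + 1·σ_2 = 6(Δ_1 - Δ_0) = 24
  1·σ_1 + 4·σ_2 + 1·σ_3 = 6(Δ_2 - Δ_1) = -60
Clamped end conditions give two more equations: 2h_0·σ_0 + h_0·σ_1 = 6(Δ_0 - S'(0)) = 0 and h_2·σ_2 + 2h_2·σ_3 = 6(S'(3) - Δ_2) = 60.
Solving: σ_0 = -116/15, σ_1 = 232/15, σ_2 = -452/15, σ_3 = 676/15.
On [0, 1], S(t) = 5 - 1·t - 58/15·t² + 58/15·t³.
With t = 2/3: S(2/3) = 1523/405.

3.7605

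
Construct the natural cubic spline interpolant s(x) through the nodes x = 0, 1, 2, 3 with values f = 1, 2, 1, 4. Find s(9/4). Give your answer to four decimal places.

1.3563

Let σ_i = s''(x_i). Step sizes h_i = 1, 1, 1; slopes of the chords Δ_i = (y_(i+1) - y_i)/h_i = 1, -1, 3.
  1·σ_0 + 4·σ_1 + 1·σ_2 = 6(Δ_1 - Δ_0) = -12
  1·σ_1 + 4·σ_2 + 1·σ_3 = 6(Δ_2 - Δ_1) = 24
Natural end conditions: σ_0 = σ_3 = 0.
Solving: σ_0 = 0, σ_1 = -24/5, σ_2 = 36/5, σ_3 = 0.
On [2, 3], s(x) = 1 + 3/5·(x - 2) + 18/5·(x - 2)² - 6/5·(x - 2)³.
With (x - 2) = 1/4: s(9/4) = 217/160.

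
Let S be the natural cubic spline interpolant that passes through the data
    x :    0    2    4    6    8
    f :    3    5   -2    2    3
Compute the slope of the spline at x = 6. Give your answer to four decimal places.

Write σ_i for S''(x_i). With h_i = 2, 2, 2, 2 and divided differences Δ_i = 1, -7/2, 2, 1/2, the continuity of S' gives the tridiagonal system
  2·σ_0 + 8·σ_1 + 2·σ_2 = 6(Δ_1 - Δ_0) = -27
  2·σ_1 + 8·σ_2 + 2·σ_3 = 6(Δ_2 - Δ_1) = 33
  2·σ_2 + 8·σ_3 + 2·σ_4 = 6(Δ_3 - Δ_2) = -9
Natural end conditions: σ_0 = σ_4 = 0.
Hence σ_0 = 0, σ_1 = -39/8, σ_2 = 6, σ_3 = -21/8, σ_4 = 0.
On [6, 8], S'(x) = b_3 + 2c_3·(x - 6) + 3d_3·(x - 6)² with b_3 = Δ_3 - h_3(2σ_3 + σ_4)/6 = 9/4, c_3 = σ_3/2 = -21/16, d_3 = (σ_4 - σ_3)/(6h_3) = 7/32. So S'(6) = 9/4.

2.2500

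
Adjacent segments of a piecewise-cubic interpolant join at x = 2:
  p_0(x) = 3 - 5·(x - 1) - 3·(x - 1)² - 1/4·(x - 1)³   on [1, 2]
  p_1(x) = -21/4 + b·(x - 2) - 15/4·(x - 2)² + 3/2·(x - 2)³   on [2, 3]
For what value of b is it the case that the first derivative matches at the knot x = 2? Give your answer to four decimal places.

p_0'(x) = -5 - 6·(x - 1) - 3/4·(x - 1)², so p_0'(2) = -47/4. On the right, p_1'(2) = b, so b = -47/4.

-11.7500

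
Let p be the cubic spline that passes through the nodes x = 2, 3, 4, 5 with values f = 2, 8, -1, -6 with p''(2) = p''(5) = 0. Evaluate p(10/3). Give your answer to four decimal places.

5.9679

Put M_i = p'' at the i-th knot. Here h = (1, 1, 1) and Δ = (6, -9, -5), so the interior equations h_(i-1)·M_(i-1) + 2(h_(i-1)+h_i)·M_i + h_i·M_(i+1) = 6(Δ_i − Δ_(i-1)) read
  1·M_0 + 4·M_1 + 1·M_2 = 6(Δ_1 - Δ_0) = -90
  1·M_1 + 4·M_2 + 1·M_3 = 6(Δ_2 - Δ_1) = 24
Natural end conditions: M_0 = M_3 = 0.
Forward elimination and back-substitution give M_0 = 0, M_1 = -128/5, M_2 = 62/5, M_3 = 0.
On [3, 4], p(x) = 8 - 38/15·(x - 3) - 64/5·(x - 3)² + 19/3·(x - 3)³.
With (x - 3) = 1/3: p(10/3) = 2417/405.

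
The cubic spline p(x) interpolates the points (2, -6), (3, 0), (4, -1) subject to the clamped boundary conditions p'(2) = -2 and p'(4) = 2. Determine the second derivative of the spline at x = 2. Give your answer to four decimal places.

Let m_i = p''(x_i). Step sizes h_i = 1, 1; slopes of the chords Δ_i = (y_(i+1) - y_i)/h_i = 6, -1.
  1·m_0 + 4·m_1 + 1·m_2 = 6(Δ_1 - Δ_0) = -42
Clamped end conditions give two more equations: 2h_0·m_0 + h_0·m_1 = 6(Δ_0 - p'(2)) = 48 and h_1·m_1 + 2h_1·m_2 = 6(p'(4) - Δ_1) = 18.
Hence m_0 = 73/2, m_1 = -25, m_2 = 43/2.

36.5000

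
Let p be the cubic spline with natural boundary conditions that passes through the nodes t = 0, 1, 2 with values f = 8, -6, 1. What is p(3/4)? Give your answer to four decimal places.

With σ_i denoting the second derivative at x_i, h_i = 1, 1, and Δ_i = (y_(i+1) − y_i)/h_i = -14, 7:
  1·σ_0 + 4·σ_1 + 1·σ_2 = 6(Δ_1 - Δ_0) = 126
Natural end conditions: σ_0 = σ_2 = 0.
Forward elimination and back-substitution give σ_0 = 0, σ_1 = 63/2, σ_2 = 0.
On [0, 1], p(t) = 8 - 77/4·t + 0·t² + 21/4·t³.
With t = 3/4: p(3/4) = -1081/256.

-4.2227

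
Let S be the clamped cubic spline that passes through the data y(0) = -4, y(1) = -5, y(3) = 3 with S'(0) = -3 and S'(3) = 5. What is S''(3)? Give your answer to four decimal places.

-0.8333

Let m_i = S''(x_i). Step sizes h_i = 1, 2; slopes of the chords Δ_i = (y_(i+1) - y_i)/h_i = -1, 4.
  1·m_0 + 6·m_1 + 2·m_2 = 6(Δ_1 - Δ_0) = 30
Clamped end conditions give two more equations: 2h_0·m_0 + h_0·m_1 = 6(Δ_0 - S'(0)) = 12 and h_1·m_1 + 2h_1·m_2 = 6(S'(3) - Δ_1) = 6.
Solving: m_0 = 11/3, m_1 = 14/3, m_2 = -5/6.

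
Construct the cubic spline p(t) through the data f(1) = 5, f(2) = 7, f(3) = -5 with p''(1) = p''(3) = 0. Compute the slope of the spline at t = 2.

Write m_i for p''(x_i). With h_i = 1, 1 and divided differences Δ_i = 2, -12, the continuity of p' gives the tridiagonal system
  1·m_0 + 4·m_1 + 1·m_2 = 6(Δ_1 - Δ_0) = -84
Natural end conditions: m_0 = m_2 = 0.
Forward elimination and back-substitution give m_0 = 0, m_1 = -21, m_2 = 0.
On [2, 3], p'(t) = b_1 + 2c_1·(t - 2) + 3d_1·(t - 2)² with b_1 = Δ_1 - h_1(2m_1 + m_2)/6 = -5, c_1 = m_1/2 = -21/2, d_1 = (m_2 - m_1)/(6h_1) = 7/2. So p'(2) = -5.

-5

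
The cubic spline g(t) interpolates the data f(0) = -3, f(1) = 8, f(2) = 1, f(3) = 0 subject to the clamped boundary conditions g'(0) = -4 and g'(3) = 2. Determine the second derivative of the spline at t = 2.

22

With m_i denoting the second derivative at x_i, h_i = 1, 1, 1, and Δ_i = (y_(i+1) − y_i)/h_i = 11, -7, -1:
  1·m_0 + 4·m_1 + 1·m_2 = 6(Δ_1 - Δ_0) = -108
  1·m_1 + 4·m_2 + 1·m_3 = 6(Δ_2 - Δ_1) = 36
Clamped end conditions give two more equations: 2h_0·m_0 + h_0·m_1 = 6(Δ_0 - g'(0)) = 90 and h_2·m_2 + 2h_2·m_3 = 6(g'(3) - Δ_2) = 18.
Solving: m_0 = 70, m_1 = -50, m_2 = 22, m_3 = -2.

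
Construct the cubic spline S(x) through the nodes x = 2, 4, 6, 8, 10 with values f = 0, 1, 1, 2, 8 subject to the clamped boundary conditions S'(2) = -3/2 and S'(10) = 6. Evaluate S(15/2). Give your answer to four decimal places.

Write M_i for S''(x_i). With h_i = 2, 2, 2, 2 and divided differences Δ_i = 1/2, 0, 1/2, 3, the continuity of S' gives the tridiagonal system
  2·M_0 + 8·M_1 + 2·M_2 = 6(Δ_1 - Δ_0) = -3
  2·M_1 + 8·M_2 + 2·M_3 = 6(Δ_2 - Δ_1) = 3
  2·M_2 + 8·M_3 + 2·M_4 = 6(Δ_3 - Δ_2) = 15
Clamped end conditions give two more equations: 2h_0·M_0 + h_0·M_1 = 6(Δ_0 - S'(2)) = 12 and h_3·M_3 + 2h_3·M_4 = 6(S'(10) - Δ_3) = 18.
Solving: M_0 = 417/112, M_1 = -81/56, M_2 = 9/16, M_3 = 39/56, M_4 = 465/112.
On [6, 8], S(x) = 1 - 3/28·(x - 6) + 9/32·(x - 6)² + 5/448·(x - 6)³.
With (x - 6) = 3/2: S(15/2) = 773/512.

1.5098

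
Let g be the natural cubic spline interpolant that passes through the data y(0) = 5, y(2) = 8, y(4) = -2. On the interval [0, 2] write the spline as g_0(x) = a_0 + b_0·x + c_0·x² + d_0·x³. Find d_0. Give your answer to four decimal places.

-0.4063

With σ_i denoting the second derivative at x_i, h_i = 2, 2, and Δ_i = (y_(i+1) − y_i)/h_i = 3/2, -5:
  2·σ_0 + 8·σ_1 + 2·σ_2 = 6(Δ_1 - Δ_0) = -39
Natural end conditions: σ_0 = σ_2 = 0.
Solving the tridiagonal system: σ_0 = 0, σ_1 = -39/8, σ_2 = 0.
On [0, 2], with g_0(x) = a_0 + b_0·x + c_0·x² + d_0·x³: c_0 = σ_0/2 = 0, d_0 = (σ_1 - σ_0)/(6h_0) = -13/32, b_0 = Δ_0 - h_0(2σ_0 + σ_1)/6 = 25/8.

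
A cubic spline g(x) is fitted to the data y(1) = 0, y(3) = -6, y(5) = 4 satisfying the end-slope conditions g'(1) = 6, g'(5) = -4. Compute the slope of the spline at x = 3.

1

Let M_i = g''(x_i). Step sizes h_i = 2, 2; slopes of the chords Δ_i = (y_(i+1) - y_i)/h_i = -3, 5.
  2·M_0 + 8·M_1 + 2·M_2 = 6(Δ_1 - Δ_0) = 48
Clamped end conditions give two more equations: 2h_0·M_0 + h_0·M_1 = 6(Δ_0 - g'(1)) = -54 and h_1·M_1 + 2h_1·M_2 = 6(g'(5) - Δ_1) = -54.
Solving: M_0 = -22, M_1 = 17, M_2 = -22.
On [3, 5], g'(x) = b_1 + 2c_1·(x - 3) + 3d_1·(x - 3)² with b_1 = Δ_1 - h_1(2M_1 + M_2)/6 = 1, c_1 = M_1/2 = 17/2, d_1 = (M_2 - M_1)/(6h_1) = -13/4. So g'(3) = 1.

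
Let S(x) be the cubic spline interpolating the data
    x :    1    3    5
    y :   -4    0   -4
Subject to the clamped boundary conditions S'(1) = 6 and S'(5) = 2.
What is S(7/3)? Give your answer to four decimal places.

Let M_i = S''(x_i). Step sizes h_i = 2, 2; slopes of the chords Δ_i = (y_(i+1) - y_i)/h_i = 2, -2.
  2·M_0 + 8·M_1 + 2·M_2 = 6(Δ_1 - Δ_0) = -24
Clamped end conditions give two more equations: 2h_0·M_0 + h_0·M_1 = 6(Δ_0 - S'(1)) = -24 and h_1·M_1 + 2h_1·M_2 = 6(S'(5) - Δ_1) = 24.
Hence M_0 = -4, M_1 = -4, M_2 = 8.
On [1, 3], S(x) = -4 + 6·(x - 1) - 2·(x - 1)² + 0·(x - 1)³.
With (x - 1) = 4/3: S(7/3) = 4/9.

0.4444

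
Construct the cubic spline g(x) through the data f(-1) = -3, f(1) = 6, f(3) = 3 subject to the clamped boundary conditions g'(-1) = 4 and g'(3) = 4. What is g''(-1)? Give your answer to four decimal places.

5.2500

Write σ_i for g''(x_i). With h_i = 2, 2 and divided differences Δ_i = 9/2, -3/2, the continuity of g' gives the tridiagonal system
  2·σ_0 + 8·σ_1 + 2·σ_2 = 6(Δ_1 - Δ_0) = -36
Clamped end conditions give two more equations: 2h_0·σ_0 + h_0·σ_1 = 6(Δ_0 - g'(-1)) = 3 and h_1·σ_1 + 2h_1·σ_2 = 6(g'(3) - Δ_1) = 33.
Solving: σ_0 = 21/4, σ_1 = -9, σ_2 = 51/4.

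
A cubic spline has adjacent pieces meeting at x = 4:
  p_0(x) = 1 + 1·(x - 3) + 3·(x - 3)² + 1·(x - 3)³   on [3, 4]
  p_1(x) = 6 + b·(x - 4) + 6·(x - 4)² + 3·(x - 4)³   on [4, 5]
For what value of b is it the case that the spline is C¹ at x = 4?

p_0'(x) = 1 + 6·(x - 3) + 3·(x - 3)², so p_0'(4) = 10. On the right, p_1'(4) = b, so b = 10.

10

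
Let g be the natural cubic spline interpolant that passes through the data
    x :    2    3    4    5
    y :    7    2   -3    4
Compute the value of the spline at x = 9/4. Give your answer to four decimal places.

Put M_i = g'' at the i-th knot. Here h = (1, 1, 1) and Δ = (-5, -5, 7), so the interior equations h_(i-1)·M_(i-1) + 2(h_(i-1)+h_i)·M_i + h_i·M_(i+1) = 6(Δ_i − Δ_(i-1)) read
  1·M_0 + 4·M_1 + 1·M_2 = 6(Δ_1 - Δ_0) = 0
  1·M_1 + 4·M_2 + 1·M_3 = 6(Δ_2 - Δ_1) = 72
Natural end conditions: M_0 = M_3 = 0.
Solving the tridiagonal system: M_0 = 0, M_1 = -24/5, M_2 = 96/5, M_3 = 0.
On [2, 3], g(x) = 7 - 21/5·(x - 2) + 0·(x - 2)² - 4/5·(x - 2)³.
With (x - 2) = 1/4: g(9/4) = 95/16.

5.9375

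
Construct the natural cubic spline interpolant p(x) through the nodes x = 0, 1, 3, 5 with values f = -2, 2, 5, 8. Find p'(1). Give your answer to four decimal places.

3.0909

Let M_i = p''(x_i). Step sizes h_i = 1, 2, 2; slopes of the chords Δ_i = (y_(i+1) - y_i)/h_i = 4, 3/2, 3/2.
  1·M_0 + 6·M_1 + 2·M_2 = 6(Δ_1 - Δ_0) = -15
  2·M_1 + 8·M_2 + 2·M_3 = 6(Δ_2 - Δ_1) = 0
Natural end conditions: M_0 = M_3 = 0.
Solving: M_0 = 0, M_1 = -30/11, M_2 = 15/22, M_3 = 0.
On [1, 3], p'(x) = b_1 + 2c_1·(x - 1) + 3d_1·(x - 1)² with b_1 = Δ_1 - h_1(2M_1 + M_2)/6 = 34/11, c_1 = M_1/2 = -15/11, d_1 = (M_2 - M_1)/(6h_1) = 25/88. So p'(1) = 34/11.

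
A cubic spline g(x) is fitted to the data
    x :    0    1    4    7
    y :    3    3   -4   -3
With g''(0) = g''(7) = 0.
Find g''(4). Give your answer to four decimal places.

1.9540

Write σ_i for g''(x_i). With h_i = 1, 3, 3 and divided differences Δ_i = 0, -7/3, 1/3, the continuity of g' gives the tridiagonal system
  1·σ_0 + 8·σ_1 + 3·σ_2 = 6(Δ_1 - Δ_0) = -14
  3·σ_1 + 12·σ_2 + 3·σ_3 = 6(Δ_2 - Δ_1) = 16
Natural end conditions: σ_0 = σ_3 = 0.
Solving the tridiagonal system: σ_0 = 0, σ_1 = -72/29, σ_2 = 170/87, σ_3 = 0.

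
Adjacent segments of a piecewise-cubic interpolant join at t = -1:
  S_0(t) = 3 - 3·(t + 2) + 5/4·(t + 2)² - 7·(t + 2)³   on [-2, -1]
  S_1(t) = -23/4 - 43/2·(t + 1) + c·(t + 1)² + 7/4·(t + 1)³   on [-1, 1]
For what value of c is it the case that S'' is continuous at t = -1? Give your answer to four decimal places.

-19.7500

S_0''(t) = 5/2 - 42·(t + 2), so S_0''(-1) = -79/2. On the right, S_1''(-1) = 2c, so c = -79/4.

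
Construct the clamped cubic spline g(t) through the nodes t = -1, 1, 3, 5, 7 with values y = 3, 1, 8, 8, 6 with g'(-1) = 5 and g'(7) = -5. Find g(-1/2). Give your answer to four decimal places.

4.0979

With M_i denoting the second derivative at x_i, h_i = 2, 2, 2, 2, and Δ_i = (y_(i+1) − y_i)/h_i = -1, 7/2, 0, -1:
  2·M_0 + 8·M_1 + 2·M_2 = 6(Δ_1 - Δ_0) = 27
  2·M_1 + 8·M_2 + 2·M_3 = 6(Δ_2 - Δ_1) = -21
  2·M_2 + 8·M_3 + 2·M_4 = 6(Δ_3 - Δ_2) = -6
Clamped end conditions give two more equations: 2h_0·M_0 + h_0·M_1 = 6(Δ_0 - g'(-1)) = -36 and h_3·M_3 + 2h_3·M_4 = 6(g'(7) - Δ_3) = -24.
Solving the tridiagonal system: M_0 = -1451/112, M_1 = 443/56, M_2 = -83/16, M_3 = 131/56, M_4 = -803/112.
On [-1, 1], g(t) = 3 + 5·(t + 1) - 1451/224·(t + 1)² + 779/448·(t + 1)³.
With (t + 1) = 1/2: g(-1/2) = 14687/3584.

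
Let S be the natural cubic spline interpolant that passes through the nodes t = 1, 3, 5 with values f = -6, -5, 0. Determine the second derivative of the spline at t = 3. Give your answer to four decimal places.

1.5000

With σ_i denoting the second derivative at x_i, h_i = 2, 2, and Δ_i = (y_(i+1) − y_i)/h_i = 1/2, 5/2:
  2·σ_0 + 8·σ_1 + 2·σ_2 = 6(Δ_1 - Δ_0) = 12
Natural end conditions: σ_0 = σ_2 = 0.
Solving: σ_0 = 0, σ_1 = 3/2, σ_2 = 0.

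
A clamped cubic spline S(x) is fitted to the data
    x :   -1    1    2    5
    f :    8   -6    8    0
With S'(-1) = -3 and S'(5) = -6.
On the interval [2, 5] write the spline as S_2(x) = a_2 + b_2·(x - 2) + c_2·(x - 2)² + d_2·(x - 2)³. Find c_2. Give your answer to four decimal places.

Put σ_i = S'' at the i-th knot. Here h = (2, 1, 3) and Δ = (-7, 14, -8/3), so the interior equations h_(i-1)·σ_(i-1) + 2(h_(i-1)+h_i)·σ_i + h_i·σ_(i+1) = 6(Δ_i − Δ_(i-1)) read
  2·σ_0 + 6·σ_1 + 1·σ_2 = 6(Δ_1 - Δ_0) = 126
  1·σ_1 + 8·σ_2 + 3·σ_3 = 6(Δ_2 - Δ_1) = -100
Clamped end conditions give two more equations: 2h_0·σ_0 + h_0·σ_1 = 6(Δ_0 - S'(-1)) = -24 and h_2·σ_2 + 2h_2·σ_3 = 6(S'(5) - Δ_2) = -20.
Solving: σ_0 = -65/3, σ_1 = 94/3, σ_2 = -56/3, σ_3 = 6.
On [2, 5], with S_2(x) = a_2 + b_2·(x - 2) + c_2·(x - 2)² + d_2·(x - 2)³: c_2 = σ_2/2 = -28/3, d_2 = (σ_3 - σ_2)/(6h_2) = 37/27, b_2 = Δ_2 - h_2(2σ_2 + σ_3)/6 = 13.

-9.3333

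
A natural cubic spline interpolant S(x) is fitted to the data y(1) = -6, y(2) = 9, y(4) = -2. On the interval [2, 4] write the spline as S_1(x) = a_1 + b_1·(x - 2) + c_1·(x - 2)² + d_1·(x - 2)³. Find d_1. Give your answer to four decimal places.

1.7083

Let M_i = S''(x_i). Step sizes h_i = 1, 2; slopes of the chords Δ_i = (y_(i+1) - y_i)/h_i = 15, -11/2.
  1·M_0 + 6·M_1 + 2·M_2 = 6(Δ_1 - Δ_0) = -123
Natural end conditions: M_0 = M_2 = 0.
Solving: M_0 = 0, M_1 = -41/2, M_2 = 0.
On [2, 4], with S_1(x) = a_1 + b_1·(x - 2) + c_1·(x - 2)² + d_1·(x - 2)³: c_1 = M_1/2 = -41/4, d_1 = (M_2 - M_1)/(6h_1) = 41/24, b_1 = Δ_1 - h_1(2M_1 + M_2)/6 = 49/6.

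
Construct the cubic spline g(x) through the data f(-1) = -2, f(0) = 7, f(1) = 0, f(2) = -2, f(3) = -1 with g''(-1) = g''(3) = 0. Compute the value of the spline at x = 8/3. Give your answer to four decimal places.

With m_i denoting the second derivative at x_i, h_i = 1, 1, 1, 1, and Δ_i = (y_(i+1) − y_i)/h_i = 9, -7, -2, 1:
  1·m_0 + 4·m_1 + 1·m_2 = 6(Δ_1 - Δ_0) = -96
  1·m_1 + 4·m_2 + 1·m_3 = 6(Δ_2 - Δ_1) = 30
  1·m_2 + 4·m_3 + 1·m_4 = 6(Δ_3 - Δ_2) = 18
Natural end conditions: m_0 = m_4 = 0.
Solving the tridiagonal system: m_0 = 0, m_1 = -771/28, m_2 = 99/7, m_3 = 27/28, m_4 = 0.
On [2, 3], g(x) = -2 + 19/28·(x - 2) + 27/56·(x - 2)² - 9/56·(x - 2)³.
With (x - 2) = 2/3: g(8/3) = -29/21.

-1.3810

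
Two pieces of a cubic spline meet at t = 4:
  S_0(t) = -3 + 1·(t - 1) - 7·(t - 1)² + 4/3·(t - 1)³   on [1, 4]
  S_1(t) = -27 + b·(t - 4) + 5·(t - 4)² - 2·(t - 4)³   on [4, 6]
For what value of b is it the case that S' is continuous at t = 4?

S_0'(t) = 1 - 14·(t - 1) + 4·(t - 1)², so S_0'(4) = -5. On the right, S_1'(4) = b, so b = -5.

-5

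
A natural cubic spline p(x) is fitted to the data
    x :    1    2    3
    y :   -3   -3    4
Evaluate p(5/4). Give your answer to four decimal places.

-3.4102

Put M_i = p'' at the i-th knot. Here h = (1, 1) and Δ = (0, 7), so the interior equations h_(i-1)·M_(i-1) + 2(h_(i-1)+h_i)·M_i + h_i·M_(i+1) = 6(Δ_i − Δ_(i-1)) read
  1·M_0 + 4·M_1 + 1·M_2 = 6(Δ_1 - Δ_0) = 42
Natural end conditions: M_0 = M_2 = 0.
Solving the tridiagonal system: M_0 = 0, M_1 = 21/2, M_2 = 0.
On [1, 2], p(x) = -3 - 7/4·(x - 1) + 0·(x - 1)² + 7/4·(x - 1)³.
With (x - 1) = 1/4: p(5/4) = -873/256.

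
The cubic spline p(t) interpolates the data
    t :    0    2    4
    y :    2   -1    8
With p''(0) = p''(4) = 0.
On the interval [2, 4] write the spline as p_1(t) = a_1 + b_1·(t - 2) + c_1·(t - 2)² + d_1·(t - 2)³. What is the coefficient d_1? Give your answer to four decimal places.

Put m_i = p'' at the i-th knot. Here h = (2, 2) and Δ = (-3/2, 9/2), so the interior equations h_(i-1)·m_(i-1) + 2(h_(i-1)+h_i)·m_i + h_i·m_(i+1) = 6(Δ_i − Δ_(i-1)) read
  2·m_0 + 8·m_1 + 2·m_2 = 6(Δ_1 - Δ_0) = 36
Natural end conditions: m_0 = m_2 = 0.
Solving: m_0 = 0, m_1 = 9/2, m_2 = 0.
On [2, 4], with p_1(t) = a_1 + b_1·(t - 2) + c_1·(t - 2)² + d_1·(t - 2)³: c_1 = m_1/2 = 9/4, d_1 = (m_2 - m_1)/(6h_1) = -3/8, b_1 = Δ_1 - h_1(2m_1 + m_2)/6 = 3/2.

-0.3750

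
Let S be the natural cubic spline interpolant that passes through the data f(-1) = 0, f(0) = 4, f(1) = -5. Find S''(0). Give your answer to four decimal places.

With m_i denoting the second derivative at x_i, h_i = 1, 1, and Δ_i = (y_(i+1) − y_i)/h_i = 4, -9:
  1·m_0 + 4·m_1 + 1·m_2 = 6(Δ_1 - Δ_0) = -78
Natural end conditions: m_0 = m_2 = 0.
Solving: m_0 = 0, m_1 = -39/2, m_2 = 0.

-19.5000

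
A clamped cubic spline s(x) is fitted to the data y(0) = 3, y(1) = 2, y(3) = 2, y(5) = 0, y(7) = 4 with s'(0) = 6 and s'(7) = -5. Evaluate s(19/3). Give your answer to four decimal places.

4.7614

With σ_i denoting the second derivative at x_i, h_i = 1, 2, 2, 2, and Δ_i = (y_(i+1) − y_i)/h_i = -1, 0, -1, 2:
  1·σ_0 + 6·σ_1 + 2·σ_2 = 6(Δ_1 - Δ_0) = 6
  2·σ_1 + 8·σ_2 + 2·σ_3 = 6(Δ_2 - Δ_1) = -6
  2·σ_2 + 8·σ_3 + 2·σ_4 = 6(Δ_3 - Δ_2) = 18
Clamped end conditions give two more equations: 2h_0·σ_0 + h_0·σ_1 = 6(Δ_0 - s'(0)) = -42 and h_3·σ_3 + 2h_3·σ_4 = 6(s'(7) - Δ_3) = -42.
Solving the tridiagonal system: σ_0 = -1040/43, σ_1 = 274/43, σ_2 = -173/43, σ_3 = 289/43, σ_4 = -596/43.
On [5, 7], s(x) = 0 + 92/43·(x - 5) + 289/86·(x - 5)² - 295/172·(x - 5)³.
With (x - 5) = 4/3: s(19/3) = 5528/1161.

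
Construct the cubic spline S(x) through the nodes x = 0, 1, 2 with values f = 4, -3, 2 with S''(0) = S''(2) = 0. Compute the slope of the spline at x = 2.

Write M_i for S''(x_i). With h_i = 1, 1 and divided differences Δ_i = -7, 5, the continuity of S' gives the tridiagonal system
  1·M_0 + 4·M_1 + 1·M_2 = 6(Δ_1 - Δ_0) = 72
Natural end conditions: M_0 = M_2 = 0.
Hence M_0 = 0, M_1 = 18, M_2 = 0.
On [1, 2], S'(x) = b_1 + 2c_1·(x - 1) + 3d_1·(x - 1)² with b_1 = Δ_1 - h_1(2M_1 + M_2)/6 = -1, c_1 = M_1/2 = 9, d_1 = (M_2 - M_1)/(6h_1) = -3. So S'(2) = 8.

8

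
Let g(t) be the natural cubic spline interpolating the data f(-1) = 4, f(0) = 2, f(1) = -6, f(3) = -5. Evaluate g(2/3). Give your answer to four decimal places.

-3.4042

Put M_i = g'' at the i-th knot. Here h = (1, 1, 2) and Δ = (-2, -8, 1/2), so the interior equations h_(i-1)·M_(i-1) + 2(h_(i-1)+h_i)·M_i + h_i·M_(i+1) = 6(Δ_i − Δ_(i-1)) read
  1·M_0 + 4·M_1 + 1·M_2 = 6(Δ_1 - Δ_0) = -36
  1·M_1 + 6·M_2 + 2·M_3 = 6(Δ_2 - Δ_1) = 51
Natural end conditions: M_0 = M_3 = 0.
Hence M_0 = 0, M_1 = -267/23, M_2 = 240/23, M_3 = 0.
On [0, 1], g(t) = 2 - 135/23·t - 267/46·t² + 169/46·t³.
With t = 2/3: g(2/3) = -2114/621.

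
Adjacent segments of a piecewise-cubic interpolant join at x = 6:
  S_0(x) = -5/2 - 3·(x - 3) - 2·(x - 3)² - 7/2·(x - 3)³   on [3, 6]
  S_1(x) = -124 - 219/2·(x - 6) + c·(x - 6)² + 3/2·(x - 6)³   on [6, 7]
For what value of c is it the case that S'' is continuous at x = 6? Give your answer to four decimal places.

-33.5000

S_0''(x) = -4 - 21·(x - 3), so S_0''(6) = -67. On the right, S_1''(6) = 2c, so c = -67/2.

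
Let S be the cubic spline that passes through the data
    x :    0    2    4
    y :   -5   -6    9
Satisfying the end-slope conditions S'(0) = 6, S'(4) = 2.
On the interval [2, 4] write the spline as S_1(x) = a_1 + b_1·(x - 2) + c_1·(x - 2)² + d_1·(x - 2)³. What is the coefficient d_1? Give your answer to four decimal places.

-2.4375

Put m_i = S'' at the i-th knot. Here h = (2, 2) and Δ = (-1/2, 15/2), so the interior equations h_(i-1)·m_(i-1) + 2(h_(i-1)+h_i)·m_i + h_i·m_(i+1) = 6(Δ_i − Δ_(i-1)) read
  2·m_0 + 8·m_1 + 2·m_2 = 6(Δ_1 - Δ_0) = 48
Clamped end conditions give two more equations: 2h_0·m_0 + h_0·m_1 = 6(Δ_0 - S'(0)) = -39 and h_1·m_1 + 2h_1·m_2 = 6(S'(4) - Δ_1) = -33.
Hence m_0 = -67/4, m_1 = 14, m_2 = -61/4.
On [2, 4], with S_1(x) = a_1 + b_1·(x - 2) + c_1·(x - 2)² + d_1·(x - 2)³: c_1 = m_1/2 = 7, d_1 = (m_2 - m_1)/(6h_1) = -39/16, b_1 = Δ_1 - h_1(2m_1 + m_2)/6 = 13/4.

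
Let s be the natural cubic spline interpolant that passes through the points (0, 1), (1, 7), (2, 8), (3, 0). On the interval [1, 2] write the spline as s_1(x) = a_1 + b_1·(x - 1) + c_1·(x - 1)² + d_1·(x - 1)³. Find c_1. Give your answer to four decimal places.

-2.2000

With m_i denoting the second derivative at x_i, h_i = 1, 1, 1, and Δ_i = (y_(i+1) − y_i)/h_i = 6, 1, -8:
  1·m_0 + 4·m_1 + 1·m_2 = 6(Δ_1 - Δ_0) = -30
  1·m_1 + 4·m_2 + 1·m_3 = 6(Δ_2 - Δ_1) = -54
Natural end conditions: m_0 = m_3 = 0.
Hence m_0 = 0, m_1 = -22/5, m_2 = -62/5, m_3 = 0.
On [1, 2], with s_1(x) = a_1 + b_1·(x - 1) + c_1·(x - 1)² + d_1·(x - 1)³: c_1 = m_1/2 = -11/5, d_1 = (m_2 - m_1)/(6h_1) = -4/3, b_1 = Δ_1 - h_1(2m_1 + m_2)/6 = 68/15.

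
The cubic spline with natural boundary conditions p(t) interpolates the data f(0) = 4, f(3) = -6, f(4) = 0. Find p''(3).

7

Write σ_i for p''(x_i). With h_i = 3, 1 and divided differences Δ_i = -10/3, 6, the continuity of p' gives the tridiagonal system
  3·σ_0 + 8·σ_1 + 1·σ_2 = 6(Δ_1 - Δ_0) = 56
Natural end conditions: σ_0 = σ_2 = 0.
Solving: σ_0 = 0, σ_1 = 7, σ_2 = 0.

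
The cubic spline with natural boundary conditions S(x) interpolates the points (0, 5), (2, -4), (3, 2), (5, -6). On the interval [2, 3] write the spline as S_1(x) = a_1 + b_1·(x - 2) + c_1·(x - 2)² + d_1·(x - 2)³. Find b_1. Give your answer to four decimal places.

Let σ_i = S''(x_i). Step sizes h_i = 2, 1, 2; slopes of the chords Δ_i = (y_(i+1) - y_i)/h_i = -9/2, 6, -4.
  2·σ_0 + 6·σ_1 + 1·σ_2 = 6(Δ_1 - Δ_0) = 63
  1·σ_1 + 6·σ_2 + 2·σ_3 = 6(Δ_2 - Δ_1) = -60
Natural end conditions: σ_0 = σ_3 = 0.
Solving the tridiagonal system: σ_0 = 0, σ_1 = 438/35, σ_2 = -423/35, σ_3 = 0.
On [2, 3], with S_1(x) = a_1 + b_1·(x - 2) + c_1·(x - 2)² + d_1·(x - 2)³: c_1 = σ_1/2 = 219/35, d_1 = (σ_2 - σ_1)/(6h_1) = -41/10, b_1 = Δ_1 - h_1(2σ_1 + σ_2)/6 = 269/70.

3.8429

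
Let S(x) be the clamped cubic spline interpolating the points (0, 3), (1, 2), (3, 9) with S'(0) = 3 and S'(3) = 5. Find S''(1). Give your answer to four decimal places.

Let M_i = S''(x_i). Step sizes h_i = 1, 2; slopes of the chords Δ_i = (y_(i+1) - y_i)/h_i = -1, 7/2.
  1·M_0 + 6·M_1 + 2·M_2 = 6(Δ_1 - Δ_0) = 27
Clamped end conditions give two more equations: 2h_0·M_0 + h_0·M_1 = 6(Δ_0 - S'(0)) = -24 and h_1·M_1 + 2h_1·M_2 = 6(S'(3) - Δ_1) = 9.
Hence M_0 = -95/6, M_1 = 23/3, M_2 = -19/12.

7.6667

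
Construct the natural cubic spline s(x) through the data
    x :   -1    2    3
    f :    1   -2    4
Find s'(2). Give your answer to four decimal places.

With σ_i denoting the second derivative at x_i, h_i = 3, 1, and Δ_i = (y_(i+1) − y_i)/h_i = -1, 6:
  3·σ_0 + 8·σ_1 + 1·σ_2 = 6(Δ_1 - Δ_0) = 42
Natural end conditions: σ_0 = σ_2 = 0.
Solving the tridiagonal system: σ_0 = 0, σ_1 = 21/4, σ_2 = 0.
On [2, 3], s'(x) = b_1 + 2c_1·(x - 2) + 3d_1·(x - 2)² with b_1 = Δ_1 - h_1(2σ_1 + σ_2)/6 = 17/4, c_1 = σ_1/2 = 21/8, d_1 = (σ_2 - σ_1)/(6h_1) = -7/8. So s'(2) = 17/4.

4.2500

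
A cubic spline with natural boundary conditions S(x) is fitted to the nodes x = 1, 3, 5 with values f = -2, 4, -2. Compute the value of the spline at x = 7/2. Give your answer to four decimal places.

3.4844

With M_i denoting the second derivative at x_i, h_i = 2, 2, and Δ_i = (y_(i+1) − y_i)/h_i = 3, -3:
  2·M_0 + 8·M_1 + 2·M_2 = 6(Δ_1 - Δ_0) = -36
Natural end conditions: M_0 = M_2 = 0.
Solving: M_0 = 0, M_1 = -9/2, M_2 = 0.
On [3, 5], S(x) = 4 + 0·(x - 3) - 9/4·(x - 3)² + 3/8·(x - 3)³.
With (x - 3) = 1/2: S(7/2) = 223/64.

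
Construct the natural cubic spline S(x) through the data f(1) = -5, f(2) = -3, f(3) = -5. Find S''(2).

-6

Put M_i = S'' at the i-th knot. Here h = (1, 1) and Δ = (2, -2), so the interior equations h_(i-1)·M_(i-1) + 2(h_(i-1)+h_i)·M_i + h_i·M_(i+1) = 6(Δ_i − Δ_(i-1)) read
  1·M_0 + 4·M_1 + 1·M_2 = 6(Δ_1 - Δ_0) = -24
Natural end conditions: M_0 = M_2 = 0.
Solving: M_0 = 0, M_1 = -6, M_2 = 0.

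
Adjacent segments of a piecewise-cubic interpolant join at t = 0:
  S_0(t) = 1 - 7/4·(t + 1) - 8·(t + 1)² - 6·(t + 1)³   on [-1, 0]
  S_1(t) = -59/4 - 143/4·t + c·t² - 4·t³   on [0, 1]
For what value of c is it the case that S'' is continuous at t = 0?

S_0''(t) = -16 - 36·(t + 1), so S_0''(0) = -52. On the right, S_1''(0) = 2c, so c = -26.

-26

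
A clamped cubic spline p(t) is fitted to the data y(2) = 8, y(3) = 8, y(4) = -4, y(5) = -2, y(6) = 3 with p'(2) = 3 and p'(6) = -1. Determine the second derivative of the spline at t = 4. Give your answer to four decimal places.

Write M_i for p''(x_i). With h_i = 1, 1, 1, 1 and divided differences Δ_i = 0, -12, 2, 5, the continuity of p' gives the tridiagonal system
  1·M_0 + 4·M_1 + 1·M_2 = 6(Δ_1 - Δ_0) = -72
  1·M_1 + 4·M_2 + 1·M_3 = 6(Δ_2 - Δ_1) = 84
  1·M_2 + 4·M_3 + 1·M_4 = 6(Δ_3 - Δ_2) = 18
Clamped end conditions give two more equations: 2h_0·M_0 + h_0·M_1 = 6(Δ_0 - p'(2)) = -18 and h_3·M_3 + 2h_3·M_4 = 6(p'(6) - Δ_3) = -36.
Forward elimination and back-substitution give M_0 = 107/28, M_1 = -359/14, M_2 = 107/4, M_3 = 37/14, M_4 = -541/28.

26.7500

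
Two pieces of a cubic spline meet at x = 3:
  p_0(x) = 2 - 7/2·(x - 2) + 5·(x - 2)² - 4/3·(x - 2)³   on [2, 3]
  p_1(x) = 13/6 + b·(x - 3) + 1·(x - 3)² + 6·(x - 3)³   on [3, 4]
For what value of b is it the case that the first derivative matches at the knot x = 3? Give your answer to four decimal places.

p_0'(x) = -7/2 + 10·(x - 2) - 4·(x - 2)², so p_0'(3) = 5/2. On the right, p_1'(3) = b, so b = 5/2.

2.5000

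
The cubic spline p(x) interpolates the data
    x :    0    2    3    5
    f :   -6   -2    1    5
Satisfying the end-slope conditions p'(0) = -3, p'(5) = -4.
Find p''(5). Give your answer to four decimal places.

Put M_i = p'' at the i-th knot. Here h = (2, 1, 2) and Δ = (2, 3, 2), so the interior equations h_(i-1)·M_(i-1) + 2(h_(i-1)+h_i)·M_i + h_i·M_(i+1) = 6(Δ_i − Δ_(i-1)) read
  2·M_0 + 6·M_1 + 1·M_2 = 6(Δ_1 - Δ_0) = 6
  1·M_1 + 6·M_2 + 2·M_3 = 6(Δ_2 - Δ_1) = -6
Clamped end conditions give two more equations: 2h_0·M_0 + h_0·M_1 = 6(Δ_0 - p'(0)) = 30 and h_2·M_2 + 2h_2·M_3 = 6(p'(5) - Δ_2) = -36.
Forward elimination and back-substitution give M_0 = 139/16, M_1 = -19/8, M_2 = 23/8, M_3 = -167/16.

-10.4375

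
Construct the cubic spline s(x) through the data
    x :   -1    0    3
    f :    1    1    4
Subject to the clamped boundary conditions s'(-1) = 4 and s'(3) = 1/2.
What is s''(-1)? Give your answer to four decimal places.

Put σ_i = s'' at the i-th knot. Here h = (1, 3) and Δ = (0, 1), so the interior equations h_(i-1)·σ_(i-1) + 2(h_(i-1)+h_i)·σ_i + h_i·σ_(i+1) = 6(Δ_i − Δ_(i-1)) read
  1·σ_0 + 8·σ_1 + 3·σ_2 = 6(Δ_1 - Δ_0) = 6
Clamped end conditions give two more equations: 2h_0·σ_0 + h_0·σ_1 = 6(Δ_0 - s'(-1)) = -24 and h_1·σ_1 + 2h_1·σ_2 = 6(s'(3) - Δ_1) = -3.
Hence σ_0 = -109/8, σ_1 = 13/4, σ_2 = -17/8.

-13.6250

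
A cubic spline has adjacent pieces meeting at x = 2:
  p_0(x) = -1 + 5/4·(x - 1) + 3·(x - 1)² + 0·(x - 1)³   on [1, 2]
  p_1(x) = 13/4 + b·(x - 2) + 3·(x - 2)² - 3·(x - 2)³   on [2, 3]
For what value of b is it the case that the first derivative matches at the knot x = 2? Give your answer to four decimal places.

7.2500

p_0'(x) = 5/4 + 6·(x - 1) + 0·(x - 1)², so p_0'(2) = 29/4. On the right, p_1'(2) = b, so b = 29/4.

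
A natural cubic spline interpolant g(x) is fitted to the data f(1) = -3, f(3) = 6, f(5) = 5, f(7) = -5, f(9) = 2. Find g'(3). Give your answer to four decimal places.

2.7679

With M_i denoting the second derivative at x_i, h_i = 2, 2, 2, 2, and Δ_i = (y_(i+1) − y_i)/h_i = 9/2, -1/2, -5, 7/2:
  2·M_0 + 8·M_1 + 2·M_2 = 6(Δ_1 - Δ_0) = -30
  2·M_1 + 8·M_2 + 2·M_3 = 6(Δ_2 - Δ_1) = -27
  2·M_2 + 8·M_3 + 2·M_4 = 6(Δ_3 - Δ_2) = 51
Natural end conditions: M_0 = M_4 = 0.
Solving: M_0 = 0, M_1 = -291/112, M_2 = -129/28, M_3 = 843/112, M_4 = 0.
On [3, 5], g'(x) = b_1 + 2c_1·(x - 3) + 3d_1·(x - 3)² with b_1 = Δ_1 - h_1(2M_1 + M_2)/6 = 155/56, c_1 = M_1/2 = -291/224, d_1 = (M_2 - M_1)/(6h_1) = -75/448. So g'(3) = 155/56.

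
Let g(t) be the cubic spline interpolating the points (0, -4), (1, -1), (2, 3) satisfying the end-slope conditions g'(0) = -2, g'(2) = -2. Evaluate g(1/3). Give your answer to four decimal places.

Write m_i for g''(x_i). With h_i = 1, 1 and divided differences Δ_i = 3, 4, the continuity of g' gives the tridiagonal system
  1·m_0 + 4·m_1 + 1·m_2 = 6(Δ_1 - Δ_0) = 6
Clamped end conditions give two more equations: 2h_0·m_0 + h_0·m_1 = 6(Δ_0 - g'(0)) = 30 and h_1·m_1 + 2h_1·m_2 = 6(g'(2) - Δ_1) = -36.
Solving: m_0 = 27/2, m_1 = 3, m_2 = -39/2.
On [0, 1], g(t) = -4 - 2·t + 27/4·t² - 7/4·t³.
With t = 1/3: g(1/3) = -215/54.

-3.9815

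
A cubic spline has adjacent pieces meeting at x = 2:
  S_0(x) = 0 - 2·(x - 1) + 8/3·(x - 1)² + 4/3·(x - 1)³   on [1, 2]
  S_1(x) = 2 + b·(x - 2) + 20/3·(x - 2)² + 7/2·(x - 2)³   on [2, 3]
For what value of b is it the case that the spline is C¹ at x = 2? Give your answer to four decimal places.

7.3333

S_0'(x) = -2 + 16/3·(x - 1) + 4·(x - 1)², so S_0'(2) = 22/3. On the right, S_1'(2) = b, so b = 22/3.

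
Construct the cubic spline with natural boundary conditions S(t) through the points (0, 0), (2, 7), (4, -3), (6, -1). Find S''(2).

Write M_i for S''(x_i). With h_i = 2, 2, 2 and divided differences Δ_i = 7/2, -5, 1, the continuity of S' gives the tridiagonal system
  2·M_0 + 8·M_1 + 2·M_2 = 6(Δ_1 - Δ_0) = -51
  2·M_1 + 8·M_2 + 2·M_3 = 6(Δ_2 - Δ_1) = 36
Natural end conditions: M_0 = M_3 = 0.
Solving: M_0 = 0, M_1 = -8, M_2 = 13/2, M_3 = 0.

-8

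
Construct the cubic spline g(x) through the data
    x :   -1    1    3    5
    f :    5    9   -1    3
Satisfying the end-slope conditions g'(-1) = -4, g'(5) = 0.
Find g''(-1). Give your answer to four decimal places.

14.7333

Write σ_i for g''(x_i). With h_i = 2, 2, 2 and divided differences Δ_i = 2, -5, 2, the continuity of g' gives the tridiagonal system
  2·σ_0 + 8·σ_1 + 2·σ_2 = 6(Δ_1 - Δ_0) = -42
  2·σ_1 + 8·σ_2 + 2·σ_3 = 6(Δ_2 - Δ_1) = 42
Clamped end conditions give two more equations: 2h_0·σ_0 + h_0·σ_1 = 6(Δ_0 - g'(-1)) = 36 and h_2·σ_2 + 2h_2·σ_3 = 6(g'(5) - Δ_2) = -12.
Forward elimination and back-substitution give σ_0 = 221/15, σ_1 = -172/15, σ_2 = 152/15, σ_3 = -121/15.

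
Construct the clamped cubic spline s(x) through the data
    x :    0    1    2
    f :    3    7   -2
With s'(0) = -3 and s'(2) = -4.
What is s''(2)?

34

With M_i denoting the second derivative at x_i, h_i = 1, 1, and Δ_i = (y_(i+1) − y_i)/h_i = 4, -9:
  1·M_0 + 4·M_1 + 1·M_2 = 6(Δ_1 - Δ_0) = -78
Clamped end conditions give two more equations: 2h_0·M_0 + h_0·M_1 = 6(Δ_0 - s'(0)) = 42 and h_1·M_1 + 2h_1·M_2 = 6(s'(2) - Δ_1) = 30.
Solving the tridiagonal system: M_0 = 40, M_1 = -38, M_2 = 34.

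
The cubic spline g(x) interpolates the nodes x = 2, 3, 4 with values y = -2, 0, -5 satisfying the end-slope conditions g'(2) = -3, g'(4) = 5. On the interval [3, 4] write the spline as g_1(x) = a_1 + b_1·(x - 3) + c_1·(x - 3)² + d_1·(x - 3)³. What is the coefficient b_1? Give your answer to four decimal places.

-2.7500

Put M_i = g'' at the i-th knot. Here h = (1, 1) and Δ = (2, -5), so the interior equations h_(i-1)·M_(i-1) + 2(h_(i-1)+h_i)·M_i + h_i·M_(i+1) = 6(Δ_i − Δ_(i-1)) read
  1·M_0 + 4·M_1 + 1·M_2 = 6(Δ_1 - Δ_0) = -42
Clamped end conditions give two more equations: 2h_0·M_0 + h_0·M_1 = 6(Δ_0 - g'(2)) = 30 and h_1·M_1 + 2h_1·M_2 = 6(g'(4) - Δ_1) = 60.
Solving the tridiagonal system: M_0 = 59/2, M_1 = -29, M_2 = 89/2.
On [3, 4], with g_1(x) = a_1 + b_1·(x - 3) + c_1·(x - 3)² + d_1·(x - 3)³: c_1 = M_1/2 = -29/2, d_1 = (M_2 - M_1)/(6h_1) = 49/4, b_1 = Δ_1 - h_1(2M_1 + M_2)/6 = -11/4.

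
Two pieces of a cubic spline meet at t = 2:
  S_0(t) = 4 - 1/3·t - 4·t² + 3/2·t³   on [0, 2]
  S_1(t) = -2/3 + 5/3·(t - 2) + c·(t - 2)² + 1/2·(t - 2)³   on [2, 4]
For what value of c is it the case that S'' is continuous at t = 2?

5

S_0''(t) = -8 + 9·t, so S_0''(2) = 10. On the right, S_1''(2) = 2c, so c = 5.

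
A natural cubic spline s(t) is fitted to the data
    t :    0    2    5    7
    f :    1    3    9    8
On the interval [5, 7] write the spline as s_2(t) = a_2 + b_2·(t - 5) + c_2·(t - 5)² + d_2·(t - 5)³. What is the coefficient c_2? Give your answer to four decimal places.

-0.9231

With M_i denoting the second derivative at x_i, h_i = 2, 3, 2, and Δ_i = (y_(i+1) − y_i)/h_i = 1, 2, -1/2:
  2·M_0 + 10·M_1 + 3·M_2 = 6(Δ_1 - Δ_0) = 6
  3·M_1 + 10·M_2 + 2·M_3 = 6(Δ_2 - Δ_1) = -15
Natural end conditions: M_0 = M_3 = 0.
Solving: M_0 = 0, M_1 = 15/13, M_2 = -24/13, M_3 = 0.
On [5, 7], with s_2(t) = a_2 + b_2·(t - 5) + c_2·(t - 5)² + d_2·(t - 5)³: c_2 = M_2/2 = -12/13, d_2 = (M_3 - M_2)/(6h_2) = 2/13, b_2 = Δ_2 - h_2(2M_2 + M_3)/6 = 19/26.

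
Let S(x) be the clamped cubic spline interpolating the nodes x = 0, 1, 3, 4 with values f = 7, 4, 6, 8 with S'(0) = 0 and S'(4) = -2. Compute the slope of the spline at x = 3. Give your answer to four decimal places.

Put m_i = S'' at the i-th knot. Here h = (1, 2, 1) and Δ = (-3, 1, 2), so the interior equations h_(i-1)·m_(i-1) + 2(h_(i-1)+h_i)·m_i + h_i·m_(i+1) = 6(Δ_i − Δ_(i-1)) read
  1·m_0 + 6·m_1 + 2·m_2 = 6(Δ_1 - Δ_0) = 24
  2·m_1 + 6·m_2 + 1·m_3 = 6(Δ_2 - Δ_1) = 6
Clamped end conditions give two more equations: 2h_0·m_0 + h_0·m_1 = 6(Δ_0 - S'(0)) = -18 and h_2·m_2 + 2h_2·m_3 = 6(S'(4) - Δ_2) = -24.
Hence m_0 = -412/35, m_1 = 194/35, m_2 = 44/35, m_3 = -442/35.
On [3, 4], S'(x) = b_2 + 2c_2·(x - 3) + 3d_2·(x - 3)² with b_2 = Δ_2 - h_2(2m_2 + m_3)/6 = 129/35, c_2 = m_2/2 = 22/35, d_2 = (m_3 - m_2)/(6h_2) = -81/35. So S'(3) = 129/35.

3.6857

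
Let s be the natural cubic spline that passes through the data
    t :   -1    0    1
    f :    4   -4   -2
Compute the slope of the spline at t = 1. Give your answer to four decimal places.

4.5000

Let σ_i = s''(x_i). Step sizes h_i = 1, 1; slopes of the chords Δ_i = (y_(i+1) - y_i)/h_i = -8, 2.
  1·σ_0 + 4·σ_1 + 1·σ_2 = 6(Δ_1 - Δ_0) = 60
Natural end conditions: σ_0 = σ_2 = 0.
Forward elimination and back-substitution give σ_0 = 0, σ_1 = 15, σ_2 = 0.
On [0, 1], s'(t) = b_1 + 2c_1·t + 3d_1·t² with b_1 = Δ_1 - h_1(2σ_1 + σ_2)/6 = -3, c_1 = σ_1/2 = 15/2, d_1 = (σ_2 - σ_1)/(6h_1) = -5/2. So s'(1) = 9/2.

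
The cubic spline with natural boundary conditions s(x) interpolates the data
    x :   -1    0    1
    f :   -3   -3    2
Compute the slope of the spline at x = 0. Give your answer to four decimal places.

Let σ_i = s''(x_i). Step sizes h_i = 1, 1; slopes of the chords Δ_i = (y_(i+1) - y_i)/h_i = 0, 5.
  1·σ_0 + 4·σ_1 + 1·σ_2 = 6(Δ_1 - Δ_0) = 30
Natural end conditions: σ_0 = σ_2 = 0.
Forward elimination and back-substitution give σ_0 = 0, σ_1 = 15/2, σ_2 = 0.
On [0, 1], s'(x) = b_1 + 2c_1·x + 3d_1·x² with b_1 = Δ_1 - h_1(2σ_1 + σ_2)/6 = 5/2, c_1 = σ_1/2 = 15/4, d_1 = (σ_2 - σ_1)/(6h_1) = -5/4. So s'(0) = 5/2.

2.5000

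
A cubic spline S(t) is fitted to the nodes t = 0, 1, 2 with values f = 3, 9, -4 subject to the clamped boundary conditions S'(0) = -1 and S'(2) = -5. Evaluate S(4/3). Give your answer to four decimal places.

With M_i denoting the second derivative at x_i, h_i = 1, 1, and Δ_i = (y_(i+1) − y_i)/h_i = 6, -13:
  1·M_0 + 4·M_1 + 1·M_2 = 6(Δ_1 - Δ_0) = -114
Clamped end conditions give two more equations: 2h_0·M_0 + h_0·M_1 = 6(Δ_0 - S'(0)) = 42 and h_1·M_1 + 2h_1·M_2 = 6(S'(2) - Δ_1) = 48.
Solving: M_0 = 95/2, M_1 = -53, M_2 = 101/2.
On [1, 2], S(t) = 9 - 15/4·(t - 1) - 53/2·(t - 1)² + 69/4·(t - 1)³.
With (t - 1) = 1/3: S(4/3) = 49/9.

5.4444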